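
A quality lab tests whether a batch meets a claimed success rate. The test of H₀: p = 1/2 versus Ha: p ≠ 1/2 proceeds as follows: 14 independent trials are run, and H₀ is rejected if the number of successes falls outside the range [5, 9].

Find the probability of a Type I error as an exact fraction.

1471/8192

The significance level is the null-hypothesis probability of the rejection region {≤4} ∪ {≥10}.
Each tail has probability (1 + 14 + 91 + 364 + 1001)/16384; doubling gives α = 2942/16384 = 1471/8192.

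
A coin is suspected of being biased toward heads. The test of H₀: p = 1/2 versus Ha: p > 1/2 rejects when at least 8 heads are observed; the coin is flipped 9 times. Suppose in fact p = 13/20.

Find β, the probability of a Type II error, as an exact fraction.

Under the alternative p = 13/20, Y ~ Binomial(9, 13/20); β is the probability the test does not reject, P(Y < 8).
Summing C(9,j)·(13/20)^j·(7/20)^{9-j} for j = 0..7 gives 112501116301/128000000000.

112501116301/128000000000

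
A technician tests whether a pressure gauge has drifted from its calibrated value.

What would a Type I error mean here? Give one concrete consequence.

With the conventional null hypothesis that the instrument is correctly calibrated:
A Type I error is rejecting H₀ when H₀ is true.
Here that means pulling the instrument for recalibration when actually the instrument is correctly calibrated.

A Type I error would mean concluding that the instrument has drifted out of calibration when in fact the instrument is correctly calibrated. Consequence: a properly working instrument is taken offline unnecessarily.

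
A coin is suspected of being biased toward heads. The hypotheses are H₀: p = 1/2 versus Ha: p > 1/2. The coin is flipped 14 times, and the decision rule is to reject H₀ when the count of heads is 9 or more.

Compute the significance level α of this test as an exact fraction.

3473/16384

The Type I error probability is α = P(X ≥ 9) computed under H₀, where X ~ Binomial(14, 1/2).
That's C(14,9) + C(14,10) + C(14,11) + C(14,12) + C(14,13) + C(14,14) over 2^14, i.e. (2002 + 1001 + 364 + 91 + 14 + 1)/16384 = 3473/16384.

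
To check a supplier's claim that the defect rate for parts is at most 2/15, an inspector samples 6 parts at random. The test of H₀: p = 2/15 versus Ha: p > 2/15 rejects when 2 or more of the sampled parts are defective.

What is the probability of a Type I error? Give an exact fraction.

α = P(reject H₀ | H₀ true) = P(K ≥ 2 | p = 2/15), K ~ Binomial(6, 2/15).
α = 1 − P(K ≤ 1) = 1 − 371293/455625 = 84332/455625.

84332/455625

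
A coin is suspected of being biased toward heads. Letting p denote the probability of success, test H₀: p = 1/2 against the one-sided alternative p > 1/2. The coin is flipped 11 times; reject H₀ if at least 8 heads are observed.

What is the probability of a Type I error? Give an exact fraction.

29/256

The Type I error probability is α = P(S ≥ 8) computed under H₀, where S ~ Binomial(11, 1/2).
P(S ≥ 8) = [C(11,8) + C(11,9) + C(11,10) + C(11,11)] / 2^11 = (165 + 55 + 11 + 1) / 2048 = 232/2048 = 29/256.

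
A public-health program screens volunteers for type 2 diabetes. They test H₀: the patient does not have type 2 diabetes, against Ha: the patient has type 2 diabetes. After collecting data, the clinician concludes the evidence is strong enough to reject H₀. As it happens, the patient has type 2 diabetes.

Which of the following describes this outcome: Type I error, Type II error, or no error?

Neither — the decision is correct.

The test rejected a false H₀ — the decision matches the true state.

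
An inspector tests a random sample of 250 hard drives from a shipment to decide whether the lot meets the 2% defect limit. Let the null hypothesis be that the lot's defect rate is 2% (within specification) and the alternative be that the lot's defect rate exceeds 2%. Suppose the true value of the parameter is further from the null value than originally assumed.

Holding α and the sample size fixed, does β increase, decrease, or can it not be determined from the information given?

It decreases.

A bigger departure from H₀ is easier for the test to detect, so it fails to reject less often.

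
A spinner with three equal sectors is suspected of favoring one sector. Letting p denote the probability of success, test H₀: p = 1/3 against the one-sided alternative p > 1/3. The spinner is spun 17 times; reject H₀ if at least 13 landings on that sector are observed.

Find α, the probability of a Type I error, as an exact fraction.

44099/129140163

α = P(reject H₀ | H₀ true) = P(Y ≥ 13 | p = 1/3), with Y ~ Binomial(17, 1/3).
Adding the binomial terms for j = 13 through 17 with p = 1/3 yields 44099/129140163.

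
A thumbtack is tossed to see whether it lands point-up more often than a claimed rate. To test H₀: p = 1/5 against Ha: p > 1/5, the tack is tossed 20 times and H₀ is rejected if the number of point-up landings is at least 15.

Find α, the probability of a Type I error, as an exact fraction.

17192497/95367431640625

Under H₀, Y ~ Binomial(20, 1/5), and α = P(Y ≥ 15).
Adding the binomial terms for j = 15 through 20 with p = 1/5 yields 17192497/95367431640625.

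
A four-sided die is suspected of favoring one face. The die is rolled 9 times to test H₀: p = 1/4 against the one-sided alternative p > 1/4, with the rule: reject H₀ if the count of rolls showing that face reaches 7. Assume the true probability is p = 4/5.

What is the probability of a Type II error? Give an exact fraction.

511333/1953125

β = P(fail to reject H₀ | Ha true) = P(X ≤ 6 | p = 4/5), X ~ Binomial(9, 4/5).
Summing C(9,j)·(4/5)^j·(1/5)^{9-j} for j = 0..6 gives 511333/1953125.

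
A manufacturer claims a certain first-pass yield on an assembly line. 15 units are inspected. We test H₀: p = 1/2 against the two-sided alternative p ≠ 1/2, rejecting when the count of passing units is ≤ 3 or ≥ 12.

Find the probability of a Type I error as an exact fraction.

Under H₀, X ~ Binomial(15, 1/2); α is the probability of landing in either tail, P(X ≤ 3) + P(X ≥ 12).
By symmetry, α = 2·P(X ≤ 3) = 2·(1 + 15 + 105 + 455)/32768 = 1152/32768 = 9/256.

9/256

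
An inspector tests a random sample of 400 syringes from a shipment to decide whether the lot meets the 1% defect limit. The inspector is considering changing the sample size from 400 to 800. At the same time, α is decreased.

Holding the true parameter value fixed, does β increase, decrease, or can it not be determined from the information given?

The first change alone would make β decrease; the second alone would make β increase. Which effect dominates depends on the magnitudes, which are not given.

Cannot be determined from the information given.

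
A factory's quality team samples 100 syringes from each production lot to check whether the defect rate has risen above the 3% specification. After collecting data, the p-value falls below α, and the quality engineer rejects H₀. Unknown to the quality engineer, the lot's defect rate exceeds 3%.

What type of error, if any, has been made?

No error — this is a correct decision.

The conventional null hypothesis here is that the lot's defect rate is 3% (within specification).
The test rejected a false H₀ — the decision matches the true state.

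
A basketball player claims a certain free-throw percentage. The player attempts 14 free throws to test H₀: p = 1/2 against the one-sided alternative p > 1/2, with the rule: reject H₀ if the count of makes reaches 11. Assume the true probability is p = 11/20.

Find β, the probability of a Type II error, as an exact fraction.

Under the alternative p = 11/20, K ~ Binomial(14, 11/20); β is the probability the test does not reject, P(K < 11).
Summing C(14,j)·(11/20)^j·(9/20)^{14-j} for j = 0..10 gives 767413934602409223/819200000000000000.

767413934602409223/819200000000000000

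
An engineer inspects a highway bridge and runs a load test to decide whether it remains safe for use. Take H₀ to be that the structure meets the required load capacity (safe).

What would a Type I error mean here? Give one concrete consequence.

A Type I error is rejecting H₀ when H₀ is true.
Here that means closing the structure for repairs when actually the structure meets the required load capacity (safe).

A Type I error would mean concluding that the structure is structurally deficient when in fact the structure meets the required load capacity (safe). Consequence: a sound structure is closed unnecessarily, at significant cost and disruption.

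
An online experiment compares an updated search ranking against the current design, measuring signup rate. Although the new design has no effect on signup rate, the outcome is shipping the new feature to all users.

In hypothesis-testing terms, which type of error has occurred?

The null hypothesis here is that the new design has no effect on signup rate.
'Shipping the new feature to all users' corresponds to rejecting H₀.
H₀ was rejected but H₀ is true — a Type I error (false positive).

Type I error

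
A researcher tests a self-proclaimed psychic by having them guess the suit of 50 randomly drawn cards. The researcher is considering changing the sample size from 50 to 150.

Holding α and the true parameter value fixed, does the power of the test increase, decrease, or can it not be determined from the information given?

It increases.

More data shrinks sampling variability; the test statistic under Ha concentrates further from the null value, making rejection more likely.
Since power = 1 − β and β decreases, power increases.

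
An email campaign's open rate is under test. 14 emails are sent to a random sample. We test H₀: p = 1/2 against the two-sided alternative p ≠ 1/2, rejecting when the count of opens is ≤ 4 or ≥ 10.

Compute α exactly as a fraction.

1471/8192

α = P(S ≤ 4 or S ≥ 10 | p = 1/2), S ~ Binomial(14, 1/2).
The two tails are symmetric, so α = 2·(1 + 14 + 91 + 364 + 1001)/2^14 = 2942/16384 = 1471/8192.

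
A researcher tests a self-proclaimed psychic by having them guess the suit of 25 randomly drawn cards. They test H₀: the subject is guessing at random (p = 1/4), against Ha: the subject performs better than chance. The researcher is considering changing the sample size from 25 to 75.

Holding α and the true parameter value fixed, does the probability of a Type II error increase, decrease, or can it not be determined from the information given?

More data shrinks sampling variability; the test statistic under Ha concentrates further from the null value, making rejection more likely.

It decreases.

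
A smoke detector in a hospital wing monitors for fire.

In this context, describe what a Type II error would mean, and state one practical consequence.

A Type II error would mean concluding that there is no fire (or at least failing to establish that there is a fire) when in fact there is a fire. Consequence: a real fire goes undetected.

With the conventional null hypothesis that there is no fire:
A Type II error is failing to reject H₀ when H₀ is false.
Here that means remaining silent when actually there is a fire.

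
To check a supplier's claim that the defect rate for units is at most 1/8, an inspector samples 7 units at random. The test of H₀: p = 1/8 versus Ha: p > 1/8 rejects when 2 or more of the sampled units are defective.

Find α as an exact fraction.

Under H₀, S ~ Binomial(7, 1/8); the Type I error rate is P(S ≥ 2).
Computing the lower-tail complement: 1 − 823543/1048576 = 225033/1048576.

225033/1048576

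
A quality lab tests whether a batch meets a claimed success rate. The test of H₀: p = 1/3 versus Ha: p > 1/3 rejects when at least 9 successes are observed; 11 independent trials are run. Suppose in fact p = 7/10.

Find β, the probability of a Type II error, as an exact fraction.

Under the alternative p = 7/10, S ~ Binomial(11, 7/10); β is the probability the test does not reject, P(S < 9).
Equivalently, β = 1 − P(S ≥ 9) = 2749038183/4000000000.

2749038183/4000000000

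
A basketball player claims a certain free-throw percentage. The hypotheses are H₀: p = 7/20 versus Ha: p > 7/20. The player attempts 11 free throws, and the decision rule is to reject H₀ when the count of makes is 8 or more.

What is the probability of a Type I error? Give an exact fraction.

62680681273/5120000000000

Under H₀, X ~ Binomial(11, 7/20), and α = P(X ≥ 8).
P(X ≥ 8) = Σ_{j=8}^{11} C(11,j)·(7/20)^j·(13/20)^{11-j} = 62680681273/5120000000000.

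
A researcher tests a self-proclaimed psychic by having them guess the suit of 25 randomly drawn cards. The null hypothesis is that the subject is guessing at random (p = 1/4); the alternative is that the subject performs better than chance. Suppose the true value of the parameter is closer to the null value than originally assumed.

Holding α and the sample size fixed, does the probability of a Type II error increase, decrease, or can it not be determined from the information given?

It increases.

A smaller departure from H₀ means the test statistic under Ha is distributed closer to where it would be under H₀; rejection becomes less likely.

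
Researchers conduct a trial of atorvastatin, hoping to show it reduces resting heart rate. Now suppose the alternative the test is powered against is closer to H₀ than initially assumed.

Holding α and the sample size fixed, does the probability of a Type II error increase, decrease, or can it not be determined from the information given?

It increases.

A smaller true effect puts the Ha sampling distribution closer to H₀, so more of it falls in the non-rejection region.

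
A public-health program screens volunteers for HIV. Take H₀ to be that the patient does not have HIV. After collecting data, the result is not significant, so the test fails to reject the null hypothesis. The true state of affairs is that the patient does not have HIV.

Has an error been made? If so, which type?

The test retained a true H₀ — the decision matches the true state.

No error — this is a correct decision.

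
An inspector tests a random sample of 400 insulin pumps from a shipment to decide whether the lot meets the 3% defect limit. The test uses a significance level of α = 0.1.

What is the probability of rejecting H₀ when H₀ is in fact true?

The significance level α is, by definition, the probability of a Type I error — P(reject H₀ | H₀ true).

0.1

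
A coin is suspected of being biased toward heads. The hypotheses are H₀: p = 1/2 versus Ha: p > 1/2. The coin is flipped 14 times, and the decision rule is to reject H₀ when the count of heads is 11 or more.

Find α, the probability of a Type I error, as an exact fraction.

235/8192

α = P(reject H₀ | H₀ true) = P(Y ≥ 11 | p = 1/2), with Y ~ Binomial(14, 1/2).
Summing the upper tail: (364 + 91 + 14 + 1) / 2^14 = 470/16384 = 235/8192.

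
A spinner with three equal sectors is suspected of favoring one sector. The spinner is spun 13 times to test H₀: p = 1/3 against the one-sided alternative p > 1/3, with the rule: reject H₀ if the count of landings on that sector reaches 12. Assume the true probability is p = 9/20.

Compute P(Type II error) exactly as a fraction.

10234633838806861/10240000000000000

A Type II error is failing to reject when Ha holds: with p = 9/20, β = P(K ≤ 11).
Adding the binomial probabilities P(K=0)+…+P(K=11) at p = 9/20 gives 10234633838806861/10240000000000000.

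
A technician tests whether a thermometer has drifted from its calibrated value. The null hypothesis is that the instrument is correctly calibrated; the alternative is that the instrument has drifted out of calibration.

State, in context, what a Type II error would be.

A Type II error would mean concluding that the instrument is correctly calibrated (or at least failing to establish that the instrument has drifted out of calibration) when in fact the instrument has drifted out of calibration.

A Type II error is failing to reject H₀ when H₀ is false.
Here that means leaving the instrument in service when actually the instrument has drifted out of calibration.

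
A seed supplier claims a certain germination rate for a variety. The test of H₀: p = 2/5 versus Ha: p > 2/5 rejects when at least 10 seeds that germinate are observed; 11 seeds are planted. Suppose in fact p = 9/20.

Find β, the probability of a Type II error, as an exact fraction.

Under the alternative p = 9/20, K ~ Binomial(11, 9/20); β is the probability the test does not reject, P(K < 10).
Summing C(11,j)·(9/20)^j·(11/20)^{11-j} for j = 0..9 gives 20434671802787/20480000000000.

20434671802787/20480000000000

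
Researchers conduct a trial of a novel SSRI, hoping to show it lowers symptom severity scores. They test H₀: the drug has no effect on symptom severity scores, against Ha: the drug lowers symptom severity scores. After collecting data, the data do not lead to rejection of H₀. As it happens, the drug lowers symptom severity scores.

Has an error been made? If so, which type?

H₀ was not rejected, but H₀ is actually false.
Failing to reject a false null hypothesis is a Type II error (false negative).

Type II error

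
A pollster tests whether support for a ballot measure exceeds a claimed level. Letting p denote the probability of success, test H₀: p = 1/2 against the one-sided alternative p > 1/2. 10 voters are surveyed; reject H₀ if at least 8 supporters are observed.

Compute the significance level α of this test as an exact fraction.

7/128

The Type I error probability is α = P(K ≥ 8) computed under H₀, where K ~ Binomial(10, 1/2).
That's C(10,8) + C(10,9) + C(10,10) over 2^10, i.e. (45 + 10 + 1)/1024 = 56/1024 = 7/128.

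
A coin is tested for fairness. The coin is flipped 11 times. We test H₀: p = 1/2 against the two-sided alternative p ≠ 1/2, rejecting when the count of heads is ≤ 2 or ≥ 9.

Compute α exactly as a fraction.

67/1024

α = P(Y ≤ 2 or Y ≥ 9 | p = 1/2), Y ~ Binomial(11, 1/2).
The two tails are symmetric, so α = 2·(1 + 11 + 55)/2^11 = 134/2048 = 67/1024.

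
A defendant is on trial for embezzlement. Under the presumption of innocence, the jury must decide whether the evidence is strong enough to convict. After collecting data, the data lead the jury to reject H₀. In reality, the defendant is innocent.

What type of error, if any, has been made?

Type I error

The conventional null hypothesis here is that the defendant is innocent.
H₀ was rejected, but H₀ is actually true.
Rejecting a true null hypothesis is a Type I error (false positive).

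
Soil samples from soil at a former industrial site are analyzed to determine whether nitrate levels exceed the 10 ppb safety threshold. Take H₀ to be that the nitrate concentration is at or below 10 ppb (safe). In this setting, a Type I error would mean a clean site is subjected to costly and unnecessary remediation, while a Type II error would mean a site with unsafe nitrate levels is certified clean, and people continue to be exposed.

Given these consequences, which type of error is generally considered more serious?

Type II error

The Type II consequence (a site with unsafe nitrate levels is certified clean, and people continue to be exposed) is more severe than the Type I consequence (a clean site is subjected to costly and unnecessary remediation).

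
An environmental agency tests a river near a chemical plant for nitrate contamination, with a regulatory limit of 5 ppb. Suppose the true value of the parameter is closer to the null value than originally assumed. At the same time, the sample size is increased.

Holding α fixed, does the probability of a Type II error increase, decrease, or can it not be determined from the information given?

Cannot be determined from the information given.

The first change alone would make β increase; the second alone would make β decrease. Which effect dominates depends on the magnitudes, which are not given.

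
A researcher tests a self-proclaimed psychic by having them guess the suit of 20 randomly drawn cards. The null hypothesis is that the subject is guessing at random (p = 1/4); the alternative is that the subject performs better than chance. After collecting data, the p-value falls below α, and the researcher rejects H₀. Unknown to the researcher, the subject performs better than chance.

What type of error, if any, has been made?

The test rejected a false H₀ — the decision matches the true state.

Neither — the decision is correct.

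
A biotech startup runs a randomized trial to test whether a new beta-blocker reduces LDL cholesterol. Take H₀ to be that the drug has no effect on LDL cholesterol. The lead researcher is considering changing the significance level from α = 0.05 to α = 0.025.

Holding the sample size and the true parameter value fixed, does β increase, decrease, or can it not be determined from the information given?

It increases.

A smaller α moves the rejection region further into the tail. With the alternative true, more outcomes now fall outside the rejection region, so failing to reject becomes more likely.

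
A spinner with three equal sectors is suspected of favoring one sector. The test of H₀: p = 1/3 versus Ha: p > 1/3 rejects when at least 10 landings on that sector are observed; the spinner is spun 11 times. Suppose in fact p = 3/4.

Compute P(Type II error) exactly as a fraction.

β = P(fail to reject H₀ | Ha true) = P(K ≤ 9 | p = 3/4), K ~ Binomial(11, 3/4).
Summing C(11,j)·(3/4)^j·(1/4)^{11-j} for j = 0..9 gives 1683809/2097152.

1683809/2097152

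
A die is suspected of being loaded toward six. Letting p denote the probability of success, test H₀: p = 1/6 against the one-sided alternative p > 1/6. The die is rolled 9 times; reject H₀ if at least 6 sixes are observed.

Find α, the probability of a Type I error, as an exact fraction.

The Type I error probability is α = P(S ≥ 6) computed under H₀, where S ~ Binomial(9, 1/6).
Summing C(9,j)(1/6)^j(5/6)^{9−j} for j = 6,…,9 gives 5723/5038848.

5723/5038848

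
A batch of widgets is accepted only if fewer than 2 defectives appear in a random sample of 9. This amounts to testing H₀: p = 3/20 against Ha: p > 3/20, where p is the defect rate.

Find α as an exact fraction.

α = P(reject H₀ | H₀ true) = P(K ≥ 2 | p = 3/20), K ~ Binomial(9, 3/20).
Via the complement, α = 1 − Σ_{j=0}^{1} C(9,j)(3/20)^j(17/20)^{9-j} = 51266668149/128000000000.

51266668149/128000000000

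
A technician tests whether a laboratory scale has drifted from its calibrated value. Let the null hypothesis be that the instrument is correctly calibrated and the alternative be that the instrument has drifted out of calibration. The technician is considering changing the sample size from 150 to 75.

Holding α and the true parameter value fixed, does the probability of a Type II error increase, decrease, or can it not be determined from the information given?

A smaller sample increases the standard error, so the sampling distributions under H₀ and Ha overlap more.

It increases.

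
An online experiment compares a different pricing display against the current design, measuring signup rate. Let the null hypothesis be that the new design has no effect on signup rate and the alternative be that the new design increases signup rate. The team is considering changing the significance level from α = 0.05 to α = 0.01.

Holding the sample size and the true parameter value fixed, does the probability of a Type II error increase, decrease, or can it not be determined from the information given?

Lowering α raises the bar for rejection; under Ha, the test now fails to reject on outcomes it previously would have rejected.

It increases.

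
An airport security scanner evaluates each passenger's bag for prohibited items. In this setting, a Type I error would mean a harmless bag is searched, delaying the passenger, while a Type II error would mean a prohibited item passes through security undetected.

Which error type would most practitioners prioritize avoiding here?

Type II error

The Type II consequence (a prohibited item passes through security undetected) is more severe than the Type I consequence (a harmless bag is searched, delaying the passenger).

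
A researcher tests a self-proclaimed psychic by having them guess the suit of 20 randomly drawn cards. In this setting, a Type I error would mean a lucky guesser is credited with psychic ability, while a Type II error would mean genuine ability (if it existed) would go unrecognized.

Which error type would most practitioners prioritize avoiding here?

The Type I consequence (a lucky guesser is credited with psychic ability) is more severe than the Type II consequence (genuine ability (if it existed) would go unrecognized).

Type I error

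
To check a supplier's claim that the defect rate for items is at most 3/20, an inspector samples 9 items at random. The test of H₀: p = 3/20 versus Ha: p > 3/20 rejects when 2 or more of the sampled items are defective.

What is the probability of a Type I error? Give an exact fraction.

51266668149/128000000000

The significance level is the probability, assuming p = 3/20, of seeing 2 or more defectives in 9 draws.
Via the complement, α = 1 − Σ_{j=0}^{1} C(9,j)(3/20)^j(17/20)^{9-j} = 51266668149/128000000000.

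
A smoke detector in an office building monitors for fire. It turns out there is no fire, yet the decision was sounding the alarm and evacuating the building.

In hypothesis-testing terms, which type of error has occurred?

The null hypothesis here is that there is no fire.
'Sounding the alarm and evacuating the building' corresponds to rejecting H₀.
H₀ was rejected but H₀ is true — a Type I error (false positive).

Type I error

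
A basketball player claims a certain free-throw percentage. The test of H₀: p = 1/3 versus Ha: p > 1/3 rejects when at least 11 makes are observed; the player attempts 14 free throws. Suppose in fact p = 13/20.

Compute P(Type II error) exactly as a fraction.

Under the alternative p = 13/20, Y ~ Binomial(14, 13/20); β is the probability the test does not reject, P(Y < 11).
Summing C(14,j)·(13/20)^j·(7/20)^{14-j} for j = 0..10 gives 638569946045404807/819200000000000000.

638569946045404807/819200000000000000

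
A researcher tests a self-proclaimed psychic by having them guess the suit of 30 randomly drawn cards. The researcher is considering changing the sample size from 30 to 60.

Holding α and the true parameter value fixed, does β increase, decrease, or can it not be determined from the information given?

Increasing n separates the H₀ and Ha sampling distributions, so under Ha fewer outcomes land in the acceptance region.

It decreases.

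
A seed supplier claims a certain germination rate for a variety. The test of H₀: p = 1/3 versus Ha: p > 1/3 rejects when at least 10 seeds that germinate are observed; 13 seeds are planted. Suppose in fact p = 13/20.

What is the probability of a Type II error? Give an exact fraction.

A Type II error is failing to reject when Ha holds: with p = 13/20, β = P(K ≤ 9).
Adding the binomial probabilities P(K=0)+…+P(K=9) at p = 13/20 gives 739046497348117/1024000000000000.

739046497348117/1024000000000000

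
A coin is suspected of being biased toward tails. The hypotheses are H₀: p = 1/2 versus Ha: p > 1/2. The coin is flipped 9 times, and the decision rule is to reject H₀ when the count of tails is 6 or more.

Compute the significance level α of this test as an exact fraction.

Under H₀, K ~ Binomial(9, 1/2), and α = P(K ≥ 6).
P(K ≥ 6) = [C(9,6) + C(9,7) + C(9,8) + C(9,9)] / 2^9 = (84 + 36 + 9 + 1) / 512 = 130/512 = 65/256.

65/256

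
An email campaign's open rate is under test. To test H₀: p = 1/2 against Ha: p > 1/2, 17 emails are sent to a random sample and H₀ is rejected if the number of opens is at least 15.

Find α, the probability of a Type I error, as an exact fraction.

77/65536

α = P(reject H₀ | H₀ true) = P(Y ≥ 15 | p = 1/2), with Y ~ Binomial(17, 1/2).
That's C(17,15) + C(17,16) + C(17,17) over 2^17, i.e. (136 + 17 + 1)/131072 = 154/131072 = 77/65536.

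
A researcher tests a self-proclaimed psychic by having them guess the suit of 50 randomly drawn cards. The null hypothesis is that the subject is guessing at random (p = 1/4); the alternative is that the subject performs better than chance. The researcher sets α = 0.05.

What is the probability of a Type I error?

0.05

The significance level α is, by definition, the probability of a Type I error — P(reject H₀ | H₀ true).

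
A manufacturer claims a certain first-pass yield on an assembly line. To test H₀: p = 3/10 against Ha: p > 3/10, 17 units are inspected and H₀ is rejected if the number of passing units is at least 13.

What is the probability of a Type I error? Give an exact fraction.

The Type I error probability is α = P(Y ≥ 13) computed under H₀, where Y ~ Binomial(17, 3/10).
Adding the binomial terms for j = 13 through 17 with p = 3/10 yields 1032701997051/10000000000000000.

1032701997051/10000000000000000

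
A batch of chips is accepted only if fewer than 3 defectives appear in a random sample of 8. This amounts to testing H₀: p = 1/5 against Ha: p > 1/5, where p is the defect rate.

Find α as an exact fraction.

Under H₀, Y ~ Binomial(8, 1/5); the Type I error rate is P(Y ≥ 3).
α = 1 − P(Y ≤ 2) = 1 − 311296/390625 = 79329/390625.

79329/390625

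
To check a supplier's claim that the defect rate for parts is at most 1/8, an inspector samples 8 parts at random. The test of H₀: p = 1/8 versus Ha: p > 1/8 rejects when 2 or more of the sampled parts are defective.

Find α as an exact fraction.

The significance level is the probability, assuming p = 1/8, of seeing 2 or more defectives in 8 draws.
Computing the lower-tail complement: 1 − 12353145/16777216 = 4424071/16777216.

4424071/16777216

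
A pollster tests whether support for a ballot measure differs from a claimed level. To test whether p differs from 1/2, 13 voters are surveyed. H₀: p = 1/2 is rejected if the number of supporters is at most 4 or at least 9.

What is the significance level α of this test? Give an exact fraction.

1093/4096

Under H₀, X ~ Binomial(13, 1/2); α is the probability of landing in either tail, P(X ≤ 4) + P(X ≥ 9).
Each tail has probability (1 + 13 + 78 + 286 + 715)/8192; doubling gives α = 2186/8192 = 1093/4096.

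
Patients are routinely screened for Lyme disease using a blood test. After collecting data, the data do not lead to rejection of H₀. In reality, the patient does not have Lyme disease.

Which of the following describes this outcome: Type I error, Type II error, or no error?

The conventional null hypothesis here is that the patient does not have Lyme disease.
The test retained a true H₀ — the decision matches the true state.

No error — this is a correct decision.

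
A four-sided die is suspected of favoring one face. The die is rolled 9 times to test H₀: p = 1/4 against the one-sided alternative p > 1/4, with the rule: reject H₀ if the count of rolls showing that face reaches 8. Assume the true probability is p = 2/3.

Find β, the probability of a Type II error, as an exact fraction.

β = P(fail to reject H₀ | Ha true) = P(Y ≤ 7 | p = 2/3), Y ~ Binomial(9, 2/3).
Equivalently, β = 1 − P(Y ≥ 8) = 16867/19683.

16867/19683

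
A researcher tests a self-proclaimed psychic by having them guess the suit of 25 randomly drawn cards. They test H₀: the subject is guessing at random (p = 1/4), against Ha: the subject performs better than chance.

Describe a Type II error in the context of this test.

A Type II error is failing to reject H₀ when H₀ is false.
Here that means concluding there is no evidence of ability when actually the subject performs better than chance.

A Type II error would mean concluding that the subject is guessing at random (p = 1/4) (or at least failing to establish that the subject performs better than chance) when in fact the subject performs better than chance.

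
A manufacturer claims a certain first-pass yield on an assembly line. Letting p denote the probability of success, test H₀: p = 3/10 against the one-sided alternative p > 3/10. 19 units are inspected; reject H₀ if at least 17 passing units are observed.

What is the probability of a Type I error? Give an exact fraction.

Under H₀, S ~ Binomial(19, 3/10), and α = P(S ≥ 17).
P(S ≥ 17) = Σ_{j=17}^{19} C(19,j)·(3/10)^j·(7/10)^{19-j} = 1134754612281/10000000000000000000.

1134754612281/10000000000000000000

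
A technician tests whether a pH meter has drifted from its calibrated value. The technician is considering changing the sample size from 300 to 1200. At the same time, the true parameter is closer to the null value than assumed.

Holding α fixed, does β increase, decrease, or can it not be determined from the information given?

The first change alone would make β decrease; the second alone would make β increase. Which effect dominates depends on the magnitudes, which are not given.

Cannot be determined from the information given.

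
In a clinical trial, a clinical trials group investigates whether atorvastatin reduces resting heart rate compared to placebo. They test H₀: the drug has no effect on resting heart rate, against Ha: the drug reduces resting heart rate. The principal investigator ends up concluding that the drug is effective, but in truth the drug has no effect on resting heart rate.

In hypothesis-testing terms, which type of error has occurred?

'Concluding that the drug is effective' corresponds to rejecting H₀.
H₀ was rejected but H₀ is true — a Type I error (false positive).

Type I error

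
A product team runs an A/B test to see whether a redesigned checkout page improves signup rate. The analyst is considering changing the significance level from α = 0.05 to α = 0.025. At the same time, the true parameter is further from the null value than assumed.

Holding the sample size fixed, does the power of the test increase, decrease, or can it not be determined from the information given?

The first change alone would make β increase; the second alone would make β decrease. Which effect dominates depends on the magnitudes, which are not given.
Since power = 1 − β, the effect on power is likewise indeterminate.

Cannot be determined from the information given.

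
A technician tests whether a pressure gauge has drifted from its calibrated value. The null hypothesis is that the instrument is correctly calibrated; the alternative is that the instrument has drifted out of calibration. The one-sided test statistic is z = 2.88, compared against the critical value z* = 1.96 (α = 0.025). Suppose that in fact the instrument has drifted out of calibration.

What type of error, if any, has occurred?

No error — this is a correct decision.

Since z = 2.88 > z* = 1.96, H₀ is rejected.
H₀ is false (actually the instrument has drifted out of calibration).
The decision matches the true state — no error.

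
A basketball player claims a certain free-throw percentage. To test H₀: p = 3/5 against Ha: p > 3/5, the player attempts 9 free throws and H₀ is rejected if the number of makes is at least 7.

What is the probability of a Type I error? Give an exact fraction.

α = P(reject H₀ | H₀ true) = P(S ≥ 7 | p = 3/5), with S ~ Binomial(9, 3/5).
P(S ≥ 7) = Σ_{j=7}^{9} C(9,j)·(3/5)^j·(2/5)^{9-j} = 452709/1953125.

452709/1953125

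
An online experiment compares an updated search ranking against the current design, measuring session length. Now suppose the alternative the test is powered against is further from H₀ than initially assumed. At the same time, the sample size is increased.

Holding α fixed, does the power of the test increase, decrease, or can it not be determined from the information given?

It increases.

A larger true effect moves the Ha sampling distribution further from the H₀ critical value, making rejection more likely when Ha is true. More data shrinks sampling variability; the test statistic under Ha concentrates further from the null value, making rejection more likely. Both changes push β in the same direction.
Since power = 1 − β and β decreases, power increases.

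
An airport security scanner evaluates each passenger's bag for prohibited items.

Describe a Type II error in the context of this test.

With the conventional null hypothesis that the bag contains no prohibited items:
A Type II error is failing to reject H₀ when H₀ is false.
Here that means letting the bag through when actually the bag contains a prohibited item.

A Type II error would mean concluding that the bag contains no prohibited items (or at least failing to establish that the bag contains a prohibited item) when in fact the bag contains a prohibited item.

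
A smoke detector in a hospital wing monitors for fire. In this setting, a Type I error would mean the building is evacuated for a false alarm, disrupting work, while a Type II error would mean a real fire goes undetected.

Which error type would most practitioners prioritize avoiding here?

The Type II consequence (a real fire goes undetected) is more severe than the Type I consequence (the building is evacuated for a false alarm, disrupting work).

Type II error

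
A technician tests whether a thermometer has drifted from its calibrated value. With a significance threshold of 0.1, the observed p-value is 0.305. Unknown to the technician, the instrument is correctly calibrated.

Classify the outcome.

No error (correct decision).

The conventional null hypothesis is that the instrument is correctly calibrated.
Since p = 0.305 ≥ α = 0.1, H₀ is not rejected.
H₀ is true (actually the instrument is correctly calibrated).
The decision matches the true state — no error.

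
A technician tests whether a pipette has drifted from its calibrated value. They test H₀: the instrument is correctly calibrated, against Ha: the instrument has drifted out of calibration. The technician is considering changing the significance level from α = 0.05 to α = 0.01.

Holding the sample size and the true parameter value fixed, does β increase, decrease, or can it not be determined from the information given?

It increases.

Tightening α shrinks the rejection region. When Ha holds, fewer sample outcomes clear the stricter threshold, so more fall in the acceptance region.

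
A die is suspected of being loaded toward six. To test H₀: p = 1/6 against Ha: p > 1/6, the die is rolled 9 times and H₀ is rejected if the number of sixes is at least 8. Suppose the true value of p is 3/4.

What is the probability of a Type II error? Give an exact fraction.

A Type II error is failing to reject when Ha holds: with p = 3/4, β = P(S ≤ 7).
Equivalently, β = 1 − P(S ≥ 8) = 45853/65536.

45853/65536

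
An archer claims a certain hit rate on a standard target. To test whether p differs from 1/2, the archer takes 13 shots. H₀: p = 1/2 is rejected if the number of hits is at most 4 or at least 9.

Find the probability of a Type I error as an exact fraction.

The significance level is the null-hypothesis probability of the rejection region {≤4} ∪ {≥9}.
By symmetry, α = 2·P(S ≤ 4) = 2·(1 + 13 + 78 + 286 + 715)/8192 = 2186/8192 = 1093/4096.

1093/4096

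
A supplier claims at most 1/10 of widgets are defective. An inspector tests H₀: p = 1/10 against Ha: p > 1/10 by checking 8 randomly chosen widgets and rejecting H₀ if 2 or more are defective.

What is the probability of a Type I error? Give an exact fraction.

18689527/100000000

Under H₀, S ~ Binomial(8, 1/10); the Type I error rate is P(S ≥ 2).
Via the complement, α = 1 − Σ_{j=0}^{1} C(8,j)(1/10)^j(9/10)^{8-j} = 18689527/100000000.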